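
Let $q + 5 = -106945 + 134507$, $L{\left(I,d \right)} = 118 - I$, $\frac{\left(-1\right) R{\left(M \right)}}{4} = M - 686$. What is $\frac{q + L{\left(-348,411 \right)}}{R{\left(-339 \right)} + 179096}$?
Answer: $\frac{28023}{183196} \approx 0.15297$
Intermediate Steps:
$R{\left(M \right)} = 2744 - 4 M$ ($R{\left(M \right)} = - 4 \left(M - 686\right) = - 4 \left(-686 + M\right) = 2744 - 4 M$)
$q = 27557$ ($q = -5 + \left(-106945 + 134507\right) = -5 + 27562 = 27557$)
$\frac{q + L{\left(-348,411 \right)}}{R{\left(-339 \right)} + 179096} = \frac{27557 + \left(118 - -348\right)}{\left(2744 - -1356\right) + 179096} = \frac{27557 + \left(118 + 348\right)}{\left(2744 + 1356\right) + 179096} = \frac{27557 + 466}{4100 + 179096} = \frac{28023}{183196}$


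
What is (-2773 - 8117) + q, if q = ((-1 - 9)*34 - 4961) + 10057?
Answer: -6134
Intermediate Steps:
q = 4756 (q = (-10*34 - 4961) + 10057 = (-340 - 4961) + 10057 = -5301 + 10057 = 4756)
(-2773 - 8117) + q = (-2773 - 8117) + 4756 = -10890 + 4756 = -6134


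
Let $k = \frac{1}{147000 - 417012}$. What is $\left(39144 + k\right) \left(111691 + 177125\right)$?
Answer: $\frac{254383109229436}{22501} \approx 1.1305 \cdot 10^{10}$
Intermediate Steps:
$k = - \frac{1}{270012}$ ($k = \frac{1}{-270012} = - \frac{1}{270012} \approx -3.7035 \cdot 10^{-6}$)
$\left(39144 + k\right) \left(111691 + 177125\right) = \left(39144 - \frac{1}{270012}\right) \left(111691 + 177125\right) = \frac{10569349727}{270012} \cdot 288816 = \frac{254383109229436}{22501}$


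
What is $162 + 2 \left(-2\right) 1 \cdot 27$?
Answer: $54$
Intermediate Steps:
$162 + 2 \left(-2\right) 1 \cdot 27 = 162 + \left(-4\right) 1 \cdot 27 = 162 - 108 = 54$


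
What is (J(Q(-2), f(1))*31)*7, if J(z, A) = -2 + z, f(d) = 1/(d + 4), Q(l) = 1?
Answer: -217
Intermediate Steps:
f(d) = 1/(4 + d)
(J(Q(-2), f(1))*31)*7 = ((-2 + 1)*31)*7 = -1*31*7 = -31*7 = -217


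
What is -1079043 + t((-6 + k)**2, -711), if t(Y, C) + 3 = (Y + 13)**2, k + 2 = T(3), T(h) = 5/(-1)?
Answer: -1045922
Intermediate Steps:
T(h) = -5 (T(h) = 5*(-1) = -5)
k = -7 (k = -2 - 5 = -7)
t(Y, C) = -3 + (13 + Y)**2 (t(Y, C) = -3 + (Y + 13)**2 = -3 + (13 + Y)**2)
-1079043 + t((-6 + k)**2, -711) = -1079043 + (-3 + (13 + (-6 - 7)**2)**2) = -1079043 + (-3 + (13 + (-13)**2)**2) = -1079043 + (-3 + (13 + 169)**2) = -1079043 + (-3 + 182**2) = -1079043 + (-3 + 33124) = -1079043 + 33121 = -1045922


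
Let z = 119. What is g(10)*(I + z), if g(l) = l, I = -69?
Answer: 500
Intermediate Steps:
g(10)*(I + z) = 10*(-69 + 119) = 10*50 = 500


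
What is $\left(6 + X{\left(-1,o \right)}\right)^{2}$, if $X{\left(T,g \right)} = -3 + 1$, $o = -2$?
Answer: $16$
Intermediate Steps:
$X{\left(T,g \right)} = -2$
$\left(6 + X{\left(-1,o \right)}\right)^{2} = \left(6 - 2\right)^{2} = 4^{2} = 16$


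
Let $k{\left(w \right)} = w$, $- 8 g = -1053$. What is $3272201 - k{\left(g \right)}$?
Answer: $\frac{26176555}{8} \approx 3.2721 \cdot 10^{6}$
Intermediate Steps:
$g = \frac{1053}{8}$ ($g = \left(- \frac{1}{8}\right) \left(-1053\right) = \frac{1053}{8} \approx 131.63$)
$3272201 - k{\left(g \right)} = 3272201 - \frac{1053}{8} = \frac{26176555}{8}$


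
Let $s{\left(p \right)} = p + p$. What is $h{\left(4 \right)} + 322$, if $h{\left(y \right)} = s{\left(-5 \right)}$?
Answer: $312$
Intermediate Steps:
$s{\left(p \right)} = 2 p$
$h{\left(y \right)} = -10$ ($h{\left(y \right)} = 2 \left(-5\right) = -10$)
$h{\left(4 \right)} + 322 = -10 + 322 = 312$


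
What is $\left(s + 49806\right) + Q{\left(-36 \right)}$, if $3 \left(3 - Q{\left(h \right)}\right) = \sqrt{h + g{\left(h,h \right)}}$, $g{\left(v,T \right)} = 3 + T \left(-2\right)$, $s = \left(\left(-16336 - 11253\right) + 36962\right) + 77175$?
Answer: $136357 - \frac{\sqrt{39}}{3} \approx 1.3636 \cdot 10^{5}$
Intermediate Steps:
$s = 86548$ ($s = \left(-27589 + 36962\right) + 77175 = 9373 + 77175 = 86548$)
$g{\left(v,T \right)} = 3 - 2 T$
$Q{\left(h \right)} = 3 - \frac{\sqrt{3 - h}}{3}$ ($Q{\left(h \right)} = 3 - \frac{\sqrt{h - \left(-3 + 2 h\right)}}{3} = 3 - \frac{\sqrt{3 - h}}{3}$)
$\left(s + 49806\right) + Q{\left(-36 \right)} = \left(86548 + 49806\right) + \left(3 - \frac{\sqrt{3 - -36}}{3}\right) = 136354 + \left(3 - \frac{\sqrt{3 + 36}}{3}\right) = 136354 + \left(3 - \frac{\sqrt{39}}{3}\right) = 136357 - \frac{\sqrt{39}}{3}$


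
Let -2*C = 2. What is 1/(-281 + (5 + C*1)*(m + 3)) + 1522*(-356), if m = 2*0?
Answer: -145752809/269 ≈ -5.4183e+5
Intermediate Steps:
C = -1 (C = -½*2 = -1)
m = 0
1/(-281 + (5 + C*1)*(m + 3)) + 1522*(-356) = 1/(-281 + (5 - 1*1)*(0 + 3)) + 1522*(-356) = 1/(-281 + (5 - 1)*3) - 541832 = 1/(-281 + 4*3) - 541832 = 1/(-281 + 12) - 541832 = 1/(-269) - 541832 = -1/269 - 541832 = -145752809/269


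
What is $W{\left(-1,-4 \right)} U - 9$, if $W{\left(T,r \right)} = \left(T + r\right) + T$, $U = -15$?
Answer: $81$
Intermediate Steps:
$W{\left(T,r \right)} = r + 2 T$
$W{\left(-1,-4 \right)} U - 9 = \left(-4 + 2 \left(-1\right)\right) \left(-15\right) - 9 = \left(-4 - 2\right) \left(-15\right) - 9 = \left(-6\right) \left(-15\right) - 9 = 90 - 9 = 81$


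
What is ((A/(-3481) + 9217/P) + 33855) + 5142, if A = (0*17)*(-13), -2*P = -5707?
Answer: 17121101/439 ≈ 39000.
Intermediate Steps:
P = 5707/2 (P = -1/2*(-5707) = 5707/2 ≈ 2853.5)
A = 0 (A = 0*(-13) = 0)
((A/(-3481) + 9217/P) + 33855) + 5142 = ((0/(-3481) + 9217/(5707/2)) + 33855) + 5142 = ((0*(-1/3481) + 9217*(2/5707)) + 33855) + 5142 = ((0 + 1418/439) + 33855) + 5142 = (1418/439 + 33855) + 5142 = 14863763/439 + 5142 = 17121101/439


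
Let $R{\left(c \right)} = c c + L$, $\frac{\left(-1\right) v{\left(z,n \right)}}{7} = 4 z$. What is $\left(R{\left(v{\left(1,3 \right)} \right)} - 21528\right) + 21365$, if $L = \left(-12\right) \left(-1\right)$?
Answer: $633$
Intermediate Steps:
$L = 12$
$v{\left(z,n \right)} = - 28 z$ ($v{\left(z,n \right)} = - 7 \cdot 4 z = - 28 z$)
$R{\left(c \right)} = 12 + c^{2}$ ($R{\left(c \right)} = c c + 12 = c^{2} + 12 = 12 + c^{2}$)
$\left(R{\left(v{\left(1,3 \right)} \right)} - 21528\right) + 21365 = \left(\left(12 + \left(\left(-28\right) 1\right)^{2}\right) - 21528\right) + 21365 = \left(\left(12 + \left(-28\right)^{2}\right) - 21528\right) + 21365 = \left(\left(12 + 784\right) - 21528\right) + 21365 = \left(796 - 21528\right) + 21365 = -20732 + 21365 = 633$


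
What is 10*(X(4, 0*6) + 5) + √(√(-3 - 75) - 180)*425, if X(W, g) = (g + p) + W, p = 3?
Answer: 120 + 425*√(-180 + I*√78) ≈ 259.84 + 5703.7*I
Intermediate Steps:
X(W, g) = 3 + W + g (X(W, g) = (g + 3) + W = (3 + g) + W = 3 + W + g)
10*(X(4, 0*6) + 5) + √(√(-3 - 75) - 180)*425 = 10*((3 + 4 + 0*6) + 5) + √(√(-3 - 75) - 180)*425 = 10*((3 + 4 + 0) + 5) + √(√(-78) - 180)*425 = 10*(7 + 5) + √(I*√78 - 180)*425 = 10*12 + √(-180 + I*√78)*425 = 120 + 425*√(-180 + I*√78)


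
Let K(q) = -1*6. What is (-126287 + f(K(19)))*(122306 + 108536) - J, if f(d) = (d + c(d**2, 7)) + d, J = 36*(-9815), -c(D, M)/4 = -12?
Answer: -29143680002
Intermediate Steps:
c(D, M) = 48 (c(D, M) = -4*(-12) = 48)
K(q) = -6
J = -353340
f(d) = 48 + 2*d (f(d) = (d + 48) + d = (48 + d) + d = 48 + 2*d)
(-126287 + f(K(19)))*(122306 + 108536) - J = (-126287 + (48 + 2*(-6)))*(122306 + 108536) - 1*(-353340) = (-126287 + (48 - 12))*230842 + 353340 = (-126287 + 36)*230842 + 353340 = -126251*230842 + 353340 = -29144033342 + 353340 = -29143680002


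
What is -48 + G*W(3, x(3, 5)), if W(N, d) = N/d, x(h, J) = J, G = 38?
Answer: -126/5 ≈ -25.200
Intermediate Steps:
-48 + G*W(3, x(3, 5)) = -48 + 38*(3/5) = -48 + 38*(3*(⅕)) = -48 + 38*(⅗) = -48 + 114/5 = -126/5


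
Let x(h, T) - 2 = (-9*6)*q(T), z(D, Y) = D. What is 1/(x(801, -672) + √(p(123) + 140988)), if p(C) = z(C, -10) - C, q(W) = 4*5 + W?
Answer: 17605/619801556 - √35247/619801556 ≈ 2.8101e-5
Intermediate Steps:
q(W) = 20 + W
p(C) = 0 (p(C) = C - C = 0)
x(h, T) = -1078 - 54*T (x(h, T) = 2 + (-9*6)*(20 + T) = 2 - 54*(20 + T) = 2 + (-1080 - 54*T) = -1078 - 54*T)
1/(x(801, -672) + √(p(123) + 140988)) = 1/((-1078 - 54*(-672)) + √(0 + 140988)) = 1/((-1078 + 36288) + √140988) = 1/(35210 + 2*√35247)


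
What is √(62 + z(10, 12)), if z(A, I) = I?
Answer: √74 ≈ 8.6023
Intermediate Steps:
√(62 + z(10, 12)) = √(62 + 12) = √74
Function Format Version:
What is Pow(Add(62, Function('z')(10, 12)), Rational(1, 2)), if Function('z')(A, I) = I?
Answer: Pow(74, Rational(1, 2)) ≈ 8.6023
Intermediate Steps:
Pow(Add(62, Function('z')(10, 12)), Rational(1, 2)) = Pow(Add(62, 12), Rational(1, 2)) = Pow(74, Rational(1, 2))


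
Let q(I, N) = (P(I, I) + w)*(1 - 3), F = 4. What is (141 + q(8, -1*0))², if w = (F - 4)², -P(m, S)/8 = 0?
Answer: 19881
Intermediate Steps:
P(m, S) = 0 (P(m, S) = -8*0 = 0)
w = 0 (w = (4 - 4)² = 0² = 0)
q(I, N) = 0 (q(I, N) = (0 + 0)*(1 - 3) = 0*(-2) = 0)
(141 + q(8, -1*0))² = (141 + 0)² = 141² = 19881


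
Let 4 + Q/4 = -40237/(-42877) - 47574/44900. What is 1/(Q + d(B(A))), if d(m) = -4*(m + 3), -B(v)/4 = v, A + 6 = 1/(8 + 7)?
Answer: -1443882975/178200914354 ≈ -0.0081026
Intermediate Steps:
A = -89/15 (A = -6 + 1/(8 + 7) = -6 + 1/15 = -89/15 ≈ -5.9333)
B(v) = -4*v
d(m) = -12 - 4*m (d(m) = -4*(3 + m) = -12 - 4*m)
Q = -7933898298/481294325 (Q = -16 + 4*(-40237/(-42877) - 47574/44900) = -16 + 4*(-40237*(-1/42877) - 47574*1/44900) = -16 + 4*(40237/42877 - 23787/22450) = -16 + 4*(-116594549/962588650) = -16 - 233189098/481294325 = -7933898298/481294325 ≈ -16.484)
1/(Q + d(B(A))) = 1/(-7933898298/481294325 + (-12 - (-16)*(-89)/15)) = 1/(-7933898298/481294325 + (-12 - 4*356/15)) = 1/(-7933898298/481294325 + (-12 - 1424/15)) = 1/(-7933898298/481294325 - 1604/15) = 1/(-178200914354/1443882975) = -1443882975/178200914354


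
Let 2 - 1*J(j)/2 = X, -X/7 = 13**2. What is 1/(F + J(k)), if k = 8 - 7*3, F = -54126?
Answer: -1/51756 ≈ -1.9321e-5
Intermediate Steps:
k = -13 (k = 8 - 21 = -13)
X = -1183 (X = -7*13**2 = -7*169 = -1183)
J(j) = 2370 (J(j) = 4 - 2*(-1183) = 4 + 2366 = 2370)
1/(F + J(k)) = 1/(-54126 + 2370) = 1/(-51756) = -1/51756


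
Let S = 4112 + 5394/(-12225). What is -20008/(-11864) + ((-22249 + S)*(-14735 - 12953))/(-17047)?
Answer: -3034670240336167/103018856575 ≈ -29457.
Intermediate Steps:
S = 16754602/4075 (S = 4112 + 5394*(-1/12225) = 4112 - 1798/4075 = 16754602/4075 ≈ 4111.6)
-20008/(-11864) + ((-22249 + S)*(-14735 - 12953))/(-17047) = -20008/(-11864) + ((-22249 + 16754602/4075)*(-14735 - 12953))/(-17047) = -20008*(-1/11864) - 73910073/4075*(-27688)*(-1/17047) = 2501/1483 + (2046422101224/4075)*(-1/17047) = 2501/1483 - 2046422101224/69466525 = -3034670240336167/103018856575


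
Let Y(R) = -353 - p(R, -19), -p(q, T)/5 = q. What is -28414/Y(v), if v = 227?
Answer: -14207/391 ≈ -36.335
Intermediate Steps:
p(q, T) = -5*q
Y(R) = -353 + 5*R (Y(R) = -353 - (-5)*R = -353 + 5*R)
-28414/Y(v) = -28414/(-353 + 5*227) = -28414/(-353 + 1135) = -28414/782 = -28414*1/782 = -14207/391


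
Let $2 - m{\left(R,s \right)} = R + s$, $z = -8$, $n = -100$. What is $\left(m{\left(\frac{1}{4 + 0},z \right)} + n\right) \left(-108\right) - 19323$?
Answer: $-9576$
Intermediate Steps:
$m{\left(R,s \right)} = 2 - R - s$ ($m{\left(R,s \right)} = 2 - \left(R + s\right) = 2 - R - s$)
$\left(m{\left(\frac{1}{4 + 0},z \right)} + n\right) \left(-108\right) - 19323 = \left(\left(2 - \frac{1}{4 + 0} - -8\right) - 100\right) \left(-108\right) - 19323 = \left(\left(2 - \frac{1}{4} + 8\right) - 100\right) \left(-108\right) - 19323 = \left(\frac{39}{4} - 100\right) \left(-108\right) - 19323 = \left(- \frac{361}{4}\right) \left(-108\right) - 19323 = 9747 - 19323 = -9576$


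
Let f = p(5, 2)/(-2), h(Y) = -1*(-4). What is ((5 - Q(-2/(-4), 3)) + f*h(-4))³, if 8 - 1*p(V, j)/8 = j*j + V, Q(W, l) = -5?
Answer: 17576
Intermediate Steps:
p(V, j) = 64 - 8*V - 8*j² (p(V, j) = 64 - 8*(j*j + V) = 64 - 8*(j² + V) = 64 - 8*(V + j²) = 64 + (-8*V - 8*j²) = 64 - 8*V - 8*j²)
h(Y) = 4
f = 4 (f = (64 - 8*5 - 8*2²)/(-2) = (64 - 40 - 8*4)*(-½) = (64 - 40 - 32)*(-½) = -8*(-½) = 4)
((5 - Q(-2/(-4), 3)) + f*h(-4))³ = ((5 - 1*(-5)) + 4*4)³ = ((5 + 5) + 16)³ = (10 + 16)³ = 26³ = 17576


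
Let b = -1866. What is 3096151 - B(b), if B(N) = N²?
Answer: -385805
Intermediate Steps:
3096151 - B(b) = 3096151 - 1*(-1866)² = 3096151 - 1*3481956 = 3096151 - 3481956 = -385805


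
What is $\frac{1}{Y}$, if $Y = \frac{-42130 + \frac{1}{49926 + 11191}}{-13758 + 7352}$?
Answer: $\frac{391515502}{2574859209} \approx 0.15205$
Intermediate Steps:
$Y = \frac{2574859209}{391515502}$ ($Y = \frac{-42130 + \frac{1}{61117}}{-6406} = \left(-42130 + \frac{1}{61117}\right) \left(- \frac{1}{6406}\right) = \left(- \frac{2574859209}{61117}\right) \left(- \frac{1}{6406}\right) = \frac{2574859209}{391515502} \approx 6.5766$)
$\frac{1}{Y} = \frac{1}{\frac{2574859209}{391515502}} = \frac{391515502}{2574859209}$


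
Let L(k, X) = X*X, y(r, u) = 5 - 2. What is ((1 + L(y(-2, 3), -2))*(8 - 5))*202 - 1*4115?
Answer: -1085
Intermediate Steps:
y(r, u) = 3
L(k, X) = X**2
((1 + L(y(-2, 3), -2))*(8 - 5))*202 - 1*4115 = ((1 + (-2)**2)*(8 - 5))*202 - 1*4115 = ((1 + 4)*3)*202 - 4115 = (5*3)*202 - 4115 = 15*202 - 4115 = 3030 - 4115 = -1085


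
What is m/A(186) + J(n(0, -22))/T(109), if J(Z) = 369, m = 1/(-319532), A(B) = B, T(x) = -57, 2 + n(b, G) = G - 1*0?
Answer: -7310253115/1129226088 ≈ -6.4737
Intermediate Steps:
n(b, G) = -2 + G (n(b, G) = -2 + (G - 1*0) = -2 + (G + 0) = -2 + G)
m = -1/319532 ≈ -3.1296e-6
m/A(186) + J(n(0, -22))/T(109) = -1/319532/186 + 369/(-57) = -1/319532*1/186 + 369*(-1/57) = -1/59432952 - 123/19 = -7310253115/1129226088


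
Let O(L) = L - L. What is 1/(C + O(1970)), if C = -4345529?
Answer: -1/4345529 ≈ -2.3012e-7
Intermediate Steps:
O(L) = 0
1/(C + O(1970)) = 1/(-4345529 + 0) = 1/(-4345529) = -1/4345529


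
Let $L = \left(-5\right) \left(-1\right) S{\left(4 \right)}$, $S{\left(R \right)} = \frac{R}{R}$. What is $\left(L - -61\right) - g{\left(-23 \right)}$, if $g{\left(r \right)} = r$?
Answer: $89$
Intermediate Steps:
$S{\left(R \right)} = 1$
$L = 5$ ($L = \left(-5\right) \left(-1\right) 1 = 5 \cdot 1 = 5$)
$\left(L - -61\right) - g{\left(-23 \right)} = \left(5 - -61\right) - -23 = \left(5 + 61\right) + 23 = 66 + 23 = 89$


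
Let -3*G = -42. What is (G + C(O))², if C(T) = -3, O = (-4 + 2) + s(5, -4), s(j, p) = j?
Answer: 121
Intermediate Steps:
G = 14 (G = -⅓*(-42) = 14)
O = 3 (O = (-4 + 2) + 5 = -2 + 5 = 3)
(G + C(O))² = (14 - 3)² = 11² = 121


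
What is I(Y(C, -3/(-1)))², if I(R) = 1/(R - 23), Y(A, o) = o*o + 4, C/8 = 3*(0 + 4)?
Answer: 1/100 ≈ 0.010000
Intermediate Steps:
C = 96 (C = 8*(3*(0 + 4)) = 8*(3*4) = 8*12 = 96)
Y(A, o) = 4 + o² (Y(A, o) = o² + 4 = 4 + o²)
I(R) = 1/(-23 + R)
I(Y(C, -3/(-1)))² = (1/(-23 + (4 + (-3/(-1))²)))² = (1/(-23 + (4 + (-3*(-1))²)))² = (1/(-23 + (4 + 3²)))² = (1/(-23 + (4 + 9)))² = (1/(-23 + 13))² = (1/(-10))² = (-⅒)² = 1/100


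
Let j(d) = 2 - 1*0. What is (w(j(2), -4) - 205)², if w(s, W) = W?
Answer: 43681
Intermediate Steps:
j(d) = 2 (j(d) = 2 + 0 = 2)
(w(j(2), -4) - 205)² = (-4 - 205)² = (-209)² = 43681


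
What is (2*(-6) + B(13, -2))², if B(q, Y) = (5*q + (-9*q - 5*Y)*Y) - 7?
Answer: 67600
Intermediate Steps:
B(q, Y) = -7 + 5*q + Y*(-9*q - 5*Y) (B(q, Y) = (5*q + Y*(-9*q - 5*Y)) - 7 = -7 + 5*q + Y*(-9*q - 5*Y))
(2*(-6) + B(13, -2))² = (2*(-6) + (-7 - 5*(-2)² + 5*13 - 9*(-2)*13))² = (-12 + (-7 - 5*4 + 65 + 234))² = (-12 + (-7 - 20 + 65 + 234))² = (-12 + 272)² = 260² = 67600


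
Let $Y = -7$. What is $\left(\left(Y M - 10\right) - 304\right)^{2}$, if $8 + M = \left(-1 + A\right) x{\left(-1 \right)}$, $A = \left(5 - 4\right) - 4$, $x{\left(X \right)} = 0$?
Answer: $66564$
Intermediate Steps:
$A = -3$ ($A = 1 - 4 = -3$)
$M = -8$ ($M = -8 + \left(-1 - 3\right) 0 = -8 - 0 = -8 + 0 = -8$)
$\left(\left(Y M - 10\right) - 304\right)^{2} = \left(\left(\left(-7\right) \left(-8\right) - 10\right) - 304\right)^{2} = \left(\left(56 - 10\right) - 304\right)^{2} = \left(46 - 304\right)^{2} = \left(-258\right)^{2} = 66564$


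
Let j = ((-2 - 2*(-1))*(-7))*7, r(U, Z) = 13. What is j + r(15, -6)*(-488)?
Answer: -6344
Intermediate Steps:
j = 0 (j = ((-2 + 2)*(-7))*7 = (0*(-7))*7 = 0*7 = 0)
j + r(15, -6)*(-488) = 0 + 13*(-488) = 0 - 6344 = -6344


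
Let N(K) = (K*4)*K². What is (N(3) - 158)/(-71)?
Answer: 50/71 ≈ 0.70423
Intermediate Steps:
N(K) = 4*K³ (N(K) = (4*K)*K² = 4*K³)
(N(3) - 158)/(-71) = (4*3³ - 158)/(-71) = (4*27 - 158)*(-1/71) = (108 - 158)*(-1/71) = -50*(-1/71) = 50/71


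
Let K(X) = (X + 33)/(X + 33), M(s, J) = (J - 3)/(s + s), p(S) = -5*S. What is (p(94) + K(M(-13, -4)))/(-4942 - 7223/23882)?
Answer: 11200658/118032067 ≈ 0.094895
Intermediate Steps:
M(s, J) = (-3 + J)/(2*s) (M(s, J) = (-3 + J)/((2*s)) = (-3 + J)*(1/(2*s)) = (-3 + J)/(2*s))
K(X) = 1 (K(X) = (33 + X)/(33 + X) = 1)
(p(94) + K(M(-13, -4)))/(-4942 - 7223/23882) = (-5*94 + 1)/(-4942 - 7223/23882) = (-470 + 1)/(-4942 - 7223*1/23882) = -469/(-4942 - 7223/23882) = -469/(-118032067/23882) = -469*(-23882/118032067) = 11200658/118032067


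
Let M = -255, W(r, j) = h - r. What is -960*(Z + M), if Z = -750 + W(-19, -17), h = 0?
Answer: 946560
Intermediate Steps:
W(r, j) = -r (W(r, j) = 0 - r = -r)
Z = -731 (Z = -750 - 1*(-19) = -750 + 19 = -731)
-960*(Z + M) = -960*(-731 - 255) = -960*(-986) = 946560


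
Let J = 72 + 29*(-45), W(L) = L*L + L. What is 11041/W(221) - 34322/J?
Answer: 565839839/20164482 ≈ 28.061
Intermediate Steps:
W(L) = L + L**2 (W(L) = L**2 + L = L + L**2)
J = -1233 (J = 72 - 1305 = -1233)
11041/W(221) - 34322/J = 11041/((221*(1 + 221))) - 34322/(-1233) = 11041/((221*222)) - 34322*(-1/1233) = 11041/49062 + 34322/1233 = 565839839/20164482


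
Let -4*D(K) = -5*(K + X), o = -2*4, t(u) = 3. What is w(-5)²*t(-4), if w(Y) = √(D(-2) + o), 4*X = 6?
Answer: -207/8 ≈ -25.875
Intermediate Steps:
X = 3/2 (X = (¼)*6 = 3/2 ≈ 1.5000)
o = -8
D(K) = 15/8 + 5*K/4 (D(K) = -(-5)*(K + 3/2)/4 = -(-5)*(3/2 + K)/4 = -(-15/2 - 5*K)/4 = 15/8 + 5*K/4)
w(Y) = I*√138/4 (w(Y) = √((15/8 + (5/4)*(-2)) - 8) = √((15/8 - 5/2) - 8) = √(-5/8 - 8) = √(-69/8) = I*√138/4)
w(-5)²*t(-4) = (I*√138/4)²*3 = -69/8*3 = -207/8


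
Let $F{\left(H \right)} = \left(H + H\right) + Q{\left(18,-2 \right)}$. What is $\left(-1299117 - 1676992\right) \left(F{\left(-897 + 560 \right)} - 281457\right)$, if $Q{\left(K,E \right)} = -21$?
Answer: $839715106568$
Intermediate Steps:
$F{\left(H \right)} = -21 + 2 H$ ($F{\left(H \right)} = \left(H + H\right) - 21 = 2 H - 21 = -21 + 2 H$)
$\left(-1299117 - 1676992\right) \left(F{\left(-897 + 560 \right)} - 281457\right) = \left(-1299117 - 1676992\right) \left(\left(-21 + 2 \left(-897 + 560\right)\right) - 281457\right) = - 2976109 \left(\left(-21 + 2 \left(-337\right)\right) - 281457\right) = - 2976109 \left(\left(-21 - 674\right) - 281457\right) = - 2976109 \left(-695 - 281457\right) = \left(-2976109\right) \left(-282152\right) = 839715106568$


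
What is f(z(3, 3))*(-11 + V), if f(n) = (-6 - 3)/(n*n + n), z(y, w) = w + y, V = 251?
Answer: -360/7 ≈ -51.429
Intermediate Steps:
f(n) = -9/(n + n²) (f(n) = -9/(n² + n) = -9/(n + n²))
f(z(3, 3))*(-11 + V) = (-9/((3 + 3)*(1 + (3 + 3))))*(-11 + 251) = -9/(6*(1 + 6))*240 = -9*⅙/7*240 = -9*⅙*⅐*240 = -3/14*240 = -360/7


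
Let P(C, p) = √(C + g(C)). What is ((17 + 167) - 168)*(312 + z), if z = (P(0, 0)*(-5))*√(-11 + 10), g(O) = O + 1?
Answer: 4992 - 80*I ≈ 4992.0 - 80.0*I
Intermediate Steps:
g(O) = 1 + O
P(C, p) = √(1 + 2*C) (P(C, p) = √(C + (1 + C)) = √(1 + 2*C))
z = -5*I (z = (√(1 + 2*0)*(-5))*√(-11 + 10) = (√(1 + 0)*(-5))*√(-1) = (√1*(-5))*I = (1*(-5))*I = -5*I ≈ -5.0*I)
((17 + 167) - 168)*(312 + z) = ((17 + 167) - 168)*(312 - 5*I) = (184 - 168)*(312 - 5*I) = 16*(312 - 5*I) = 4992 - 80*I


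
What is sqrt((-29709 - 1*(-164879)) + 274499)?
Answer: sqrt(409669) ≈ 640.05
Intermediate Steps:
sqrt((-29709 - 1*(-164879)) + 274499) = sqrt((-29709 + 164879) + 274499) = sqrt(135170 + 274499) = sqrt(409669)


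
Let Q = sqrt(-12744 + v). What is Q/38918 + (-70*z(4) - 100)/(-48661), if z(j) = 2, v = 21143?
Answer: 240/48661 + sqrt(8399)/38918 ≈ 0.0072869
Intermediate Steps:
Q = sqrt(8399) (Q = sqrt(-12744 + 21143) = sqrt(8399) ≈ 91.646)
Q/38918 + (-70*z(4) - 100)/(-48661) = sqrt(8399)/38918 + (-70*2 - 100)/(-48661) = sqrt(8399)*(1/38918) + (-140 - 100)*(-1/48661) = sqrt(8399)/38918 - 240*(-1/48661) = sqrt(8399)/38918 + 240/48661 = 240/48661 + sqrt(8399)/38918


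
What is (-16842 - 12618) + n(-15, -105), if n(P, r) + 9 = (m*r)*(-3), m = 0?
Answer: -29469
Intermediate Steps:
n(P, r) = -9 (n(P, r) = -9 + (0*r)*(-3) = -9 + 0*(-3) = -9 + 0 = -9)
(-16842 - 12618) + n(-15, -105) = (-16842 - 12618) - 9 = -29460 - 9 = -29469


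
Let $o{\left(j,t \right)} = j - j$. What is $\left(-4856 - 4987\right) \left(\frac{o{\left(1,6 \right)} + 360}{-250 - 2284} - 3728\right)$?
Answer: $\frac{46493961708}{1267} \approx 3.6696 \cdot 10^{7}$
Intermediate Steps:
$o{\left(j,t \right)} = 0$
$\left(-4856 - 4987\right) \left(\frac{o{\left(1,6 \right)} + 360}{-250 - 2284} - 3728\right) = \left(-4856 - 4987\right) \left(\frac{0 + 360}{-250 - 2284} - 3728\right) = - 9843 \left(\frac{360}{-2534} - 3728\right) = - 9843 \left(360 \left(- \frac{1}{2534}\right) - 3728\right) = - 9843 \left(- \frac{180}{1267} - 3728\right) = \left(-9843\right) \left(- \frac{4723556}{1267}\right) = \frac{46493961708}{1267}$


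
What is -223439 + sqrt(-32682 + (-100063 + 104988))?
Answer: -223439 + I*sqrt(27757) ≈ -2.2344e+5 + 166.6*I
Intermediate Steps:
-223439 + sqrt(-32682 + (-100063 + 104988)) = -223439 + sqrt(-32682 + 4925) = -223439 + sqrt(-27757) = -223439 + I*sqrt(27757)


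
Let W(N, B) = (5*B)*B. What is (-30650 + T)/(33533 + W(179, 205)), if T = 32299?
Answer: 1649/243658 ≈ 0.0067677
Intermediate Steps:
W(N, B) = 5*B²
(-30650 + T)/(33533 + W(179, 205)) = (-30650 + 32299)/(33533 + 5*205²) = 1649/(33533 + 5*42025) = 1649/(33533 + 210125) = 1649/243658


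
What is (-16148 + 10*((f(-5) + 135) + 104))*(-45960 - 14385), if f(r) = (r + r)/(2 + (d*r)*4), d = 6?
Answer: 48980346840/59 ≈ 8.3018e+8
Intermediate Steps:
f(r) = 2*r/(2 + 24*r) (f(r) = (r + r)/(2 + (6*r)*4) = (2*r)/(2 + 24*r) = 2*r/(2 + 24*r))
(-16148 + 10*((f(-5) + 135) + 104))*(-45960 - 14385) = (-16148 + 10*((-5/(1 + 12*(-5)) + 135) + 104))*(-45960 - 14385) = (-16148 + 10*((-5/(1 - 60) + 135) + 104))*(-60345) = (-16148 + 10*((-5/(-59) + 135) + 104))*(-60345) = (-16148 + 10*((-5*(-1/59) + 135) + 104))*(-60345) = (-16148 + 10*((5/59 + 135) + 104))*(-60345) = (-16148 + 10*(7970/59 + 104))*(-60345) = (-16148 + 10*(14106/59))*(-60345) = (-16148 + 141060/59)*(-60345) = -811672/59*(-60345) = 48980346840/59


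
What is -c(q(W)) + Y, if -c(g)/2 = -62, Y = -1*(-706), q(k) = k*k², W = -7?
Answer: 582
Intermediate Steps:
q(k) = k³
Y = 706
c(g) = 124 (c(g) = -2*(-62) = 124)
-c(q(W)) + Y = -1*124 + 706 = -124 + 706 = 582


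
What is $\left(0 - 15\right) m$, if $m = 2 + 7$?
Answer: $-135$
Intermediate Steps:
$m = 9$
$\left(0 - 15\right) m = \left(0 - 15\right) 9 = \left(-15\right) 9 = -135$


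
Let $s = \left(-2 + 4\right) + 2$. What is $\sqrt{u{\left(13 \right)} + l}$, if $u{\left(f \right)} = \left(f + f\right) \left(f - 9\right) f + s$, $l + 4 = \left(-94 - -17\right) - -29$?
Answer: $2 \sqrt{326} \approx 36.111$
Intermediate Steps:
$l = -52$ ($l = -4 - 48 = -52$)
$s = 4$ ($s = 2 + 2 = 4$)
$u{\left(f \right)} = 4 + 2 f^{2} \left(-9 + f\right)$ ($u{\left(f \right)} = \left(f + f\right) \left(f - 9\right) f + 4 = 2 f \left(-9 + f\right) f + 4 = 2 f^{2} \left(-9 + f\right) + 4 = 4 + 2 f^{2} \left(-9 + f\right)$)
$\sqrt{u{\left(13 \right)} + l} = \sqrt{\left(4 - 18 \cdot 13^{2} + 2 \cdot 13^{3}\right) - 52} = \sqrt{\left(4 - 3042 + 2 \cdot 2197\right) - 52} = \sqrt{\left(4 - 3042 + 4394\right) - 52} = \sqrt{1356 - 52} = \sqrt{1304} = 2 \sqrt{326}$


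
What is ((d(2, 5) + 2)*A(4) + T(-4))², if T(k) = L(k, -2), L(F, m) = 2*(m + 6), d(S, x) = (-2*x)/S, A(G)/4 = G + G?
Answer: 7744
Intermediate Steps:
A(G) = 8*G (A(G) = 4*(G + G) = 4*(2*G) = 8*G)
d(S, x) = -2*x/S
L(F, m) = 12 + 2*m (L(F, m) = 2*(6 + m) = 12 + 2*m)
T(k) = 8 (T(k) = 12 + 2*(-2) = 12 - 4 = 8)
((d(2, 5) + 2)*A(4) + T(-4))² = ((-2*5/2 + 2)*(8*4) + 8)² = ((-2*5*½ + 2)*32 + 8)² = ((-5 + 2)*32 + 8)² = (-3*32 + 8)² = (-96 + 8)² = (-88)² = 7744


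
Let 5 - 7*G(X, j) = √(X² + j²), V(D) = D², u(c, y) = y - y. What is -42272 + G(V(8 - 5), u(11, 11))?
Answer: -295908/7 ≈ -42273.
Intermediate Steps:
u(c, y) = 0
G(X, j) = 5/7 - √(X² + j²)/7
-42272 + G(V(8 - 5), u(11, 11)) = -42272 + (5/7 - √(((8 - 5)²)² + 0²)/7) = -42272 + (5/7 - √((3²)² + 0)/7) = -42272 + (5/7 - √(9² + 0)/7) = -42272 + (5/7 - √(81 + 0)/7) = -42272 + (5/7 - √81/7) = -42272 + (5/7 - ⅐*9) = -42272 + (5/7 - 9/7) = -42272 - 4/7 = -295908/7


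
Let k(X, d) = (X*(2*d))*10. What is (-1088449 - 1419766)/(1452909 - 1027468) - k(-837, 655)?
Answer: 4664830424485/425441 ≈ 1.0965e+7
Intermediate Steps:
k(X, d) = 20*X*d (k(X, d) = (2*X*d)*10 = 20*X*d)
(-1088449 - 1419766)/(1452909 - 1027468) - k(-837, 655) = (-1088449 - 1419766)/(1452909 - 1027468) - 20*(-837)*655 = -2508215/425441 - 1*(-10964700) = -2508215*1/425441 + 10964700 = -2508215/425441 + 10964700 = 4664830424485/425441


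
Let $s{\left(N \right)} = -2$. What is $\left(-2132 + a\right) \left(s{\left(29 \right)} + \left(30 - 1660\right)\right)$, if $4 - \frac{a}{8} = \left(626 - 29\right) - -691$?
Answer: $20243328$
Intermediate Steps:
$a = -10272$ ($a = 32 - 8 \left(\left(626 - 29\right) - -691\right) = 32 - 8 \left(597 + 691\right) = 32 - 10304 = -10272$)
$\left(-2132 + a\right) \left(s{\left(29 \right)} + \left(30 - 1660\right)\right) = \left(-2132 - 10272\right) \left(-2 + \left(30 - 1660\right)\right) = - 12404 \left(-2 + \left(30 - 1660\right)\right) = - 12404 \left(-2 - 1630\right) = \left(-12404\right) \left(-1632\right) = 20243328$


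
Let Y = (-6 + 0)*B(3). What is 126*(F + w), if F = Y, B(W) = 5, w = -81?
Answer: -13986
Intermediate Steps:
Y = -30 (Y = (-6 + 0)*5 = -6*5 = -30)
F = -30
126*(F + w) = 126*(-30 - 81) = 126*(-111) = -13986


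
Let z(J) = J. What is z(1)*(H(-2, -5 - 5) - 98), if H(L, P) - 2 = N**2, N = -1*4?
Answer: -80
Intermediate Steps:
N = -4
H(L, P) = 18 (H(L, P) = 2 + (-4)**2 = 2 + 16 = 18)
z(1)*(H(-2, -5 - 5) - 98) = 1*(18 - 98) = 1*(-80) = -80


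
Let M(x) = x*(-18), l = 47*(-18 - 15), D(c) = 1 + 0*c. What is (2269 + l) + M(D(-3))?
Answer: 700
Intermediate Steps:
D(c) = 1 (D(c) = 1 + 0 = 1)
l = -1551 (l = 47*(-33) = -1551)
M(x) = -18*x
(2269 + l) + M(D(-3)) = (2269 - 1551) - 18*1 = 718 - 18 = 700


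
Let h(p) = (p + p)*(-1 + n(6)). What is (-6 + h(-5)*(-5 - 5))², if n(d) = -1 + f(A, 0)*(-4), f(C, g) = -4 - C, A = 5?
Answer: 11519236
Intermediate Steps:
n(d) = 35 (n(d) = -1 + (-4 - 1*5)*(-4) = -1 + (-4 - 5)*(-4) = -1 - 9*(-4) = -1 + 36 = 35)
h(p) = 68*p (h(p) = (p + p)*(-1 + 35) = (2*p)*34 = 68*p)
(-6 + h(-5)*(-5 - 5))² = (-6 + (68*(-5))*(-5 - 5))² = (-6 - 340*(-10))² = (-6 + 3400)² = 3394² = 11519236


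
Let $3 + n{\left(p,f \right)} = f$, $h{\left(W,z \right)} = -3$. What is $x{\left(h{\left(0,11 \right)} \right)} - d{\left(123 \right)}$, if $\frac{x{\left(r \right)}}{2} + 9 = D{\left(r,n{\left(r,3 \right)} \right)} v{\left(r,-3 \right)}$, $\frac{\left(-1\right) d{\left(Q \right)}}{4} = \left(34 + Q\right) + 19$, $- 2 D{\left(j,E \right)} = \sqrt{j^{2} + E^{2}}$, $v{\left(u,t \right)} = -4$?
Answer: $698$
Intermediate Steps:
$n{\left(p,f \right)} = -3 + f$
$D{\left(j,E \right)} = - \frac{\sqrt{E^{2} + j^{2}}}{2}$ ($D{\left(j,E \right)} = - \frac{\sqrt{j^{2} + E^{2}}}{2} = - \frac{\sqrt{E^{2} + j^{2}}}{2}$)
$d{\left(Q \right)} = -212 - 4 Q$ ($d{\left(Q \right)} = - 4 \left(\left(34 + Q\right) + 19\right) = - 4 \left(53 + Q\right) = -212 - 4 Q$)
$x{\left(r \right)} = -18 + 4 \sqrt{r^{2}}$ ($x{\left(r \right)} = -18 + 2 - \frac{\sqrt{\left(-3 + 3\right)^{2} + r^{2}}}{2} \left(-4\right) = -18 + 2 - \frac{\sqrt{0^{2} + r^{2}}}{2} \left(-4\right) = -18 + 2 - \frac{\sqrt{0 + r^{2}}}{2} \left(-4\right) = -18 + 2 - \frac{\sqrt{r^{2}}}{2} \left(-4\right) = -18 + 2 \cdot 2 \sqrt{r^{2}} = -18 + 4 \sqrt{r^{2}}$)
$x{\left(h{\left(0,11 \right)} \right)} - d{\left(123 \right)} = \left(-18 + 4 \sqrt{\left(-3\right)^{2}}\right) - \left(-212 - 492\right) = \left(-18 + 4 \sqrt{9}\right) - \left(-212 - 492\right) = \left(-18 + 4 \cdot 3\right) - -704 = \left(-18 + 12\right) + 704 = -6 + 704 = 698$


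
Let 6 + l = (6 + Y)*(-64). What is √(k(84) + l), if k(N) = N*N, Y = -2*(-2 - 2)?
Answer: √6154 ≈ 78.447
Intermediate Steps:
Y = 8 (Y = -2*(-4) = 8)
l = -902 (l = -6 + (6 + 8)*(-64) = -6 + 14*(-64) = -6 - 896 = -902)
k(N) = N²
√(k(84) + l) = √(84² - 902) = √(7056 - 902) = √6154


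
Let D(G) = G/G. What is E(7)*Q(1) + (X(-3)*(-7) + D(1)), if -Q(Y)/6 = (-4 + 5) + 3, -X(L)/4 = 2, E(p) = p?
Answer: -111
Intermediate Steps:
D(G) = 1
X(L) = -8 (X(L) = -4*2 = -8)
Q(Y) = -24 (Q(Y) = -6*((-4 + 5) + 3) = -6*(1 + 3) = -6*4 = -24)
E(7)*Q(1) + (X(-3)*(-7) + D(1)) = 7*(-24) + (-8*(-7) + 1) = -168 + (56 + 1) = -168 + 57 = -111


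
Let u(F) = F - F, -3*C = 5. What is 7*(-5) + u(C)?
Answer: -35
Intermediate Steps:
C = -5/3 (C = -⅓*5 = -5/3 ≈ -1.6667)
u(F) = 0
7*(-5) + u(C) = 7*(-5) + 0 = -35 + 0 = -35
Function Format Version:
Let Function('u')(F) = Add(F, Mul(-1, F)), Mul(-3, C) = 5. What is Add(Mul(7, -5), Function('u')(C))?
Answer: -35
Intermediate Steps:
C = Rational(-5, 3) (C = Mul(Rational(-1, 3), 5) = Rational(-5, 3) ≈ -1.6667)
Function('u')(F) = 0
Add(Mul(7, -5), Function('u')(C)) = Add(Mul(7, -5), 0) = Add(-35, 0) = -35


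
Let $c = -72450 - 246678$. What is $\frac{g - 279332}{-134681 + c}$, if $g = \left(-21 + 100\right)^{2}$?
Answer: $\frac{273091}{453809} \approx 0.60178$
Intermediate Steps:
$c = -319128$ ($c = -72450 - 246678 = -319128$)
$g = 6241$ ($g = 79^{2} = 6241$)
$\frac{g - 279332}{-134681 + c} = \frac{6241 - 279332}{-134681 - 319128} = - \frac{273091}{-453809} = \left(-273091\right) \left(- \frac{1}{453809}\right) = \frac{273091}{453809}$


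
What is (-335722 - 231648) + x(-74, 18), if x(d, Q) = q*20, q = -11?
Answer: -567590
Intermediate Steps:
x(d, Q) = -220 (x(d, Q) = -11*20 = -220)
(-335722 - 231648) + x(-74, 18) = (-335722 - 231648) - 220 = -567370 - 220 = -567590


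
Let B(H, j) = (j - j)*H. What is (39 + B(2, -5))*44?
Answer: 1716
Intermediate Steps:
B(H, j) = 0 (B(H, j) = 0*H = 0)
(39 + B(2, -5))*44 = (39 + 0)*44 = 39*44 = 1716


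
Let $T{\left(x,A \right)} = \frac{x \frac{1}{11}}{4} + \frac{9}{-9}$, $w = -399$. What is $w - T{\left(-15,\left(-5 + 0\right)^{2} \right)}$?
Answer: $- \frac{17497}{44} \approx -397.66$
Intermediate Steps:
$T{\left(x,A \right)} = -1 + \frac{x}{44}$ ($T{\left(x,A \right)} = x \frac{1}{11} \cdot \frac{1}{4} + 9 \left(- \frac{1}{9}\right) = \frac{x}{11} \cdot \frac{1}{4} - 1 = \frac{x}{44} - 1 = -1 + \frac{x}{44}$)
$w - T{\left(-15,\left(-5 + 0\right)^{2} \right)} = -399 - \left(-1 + \frac{1}{44} \left(-15\right)\right) = -399 - \left(-1 - \frac{15}{44}\right) = -399 - - \frac{59}{44} = -399 + \frac{59}{44} = - \frac{17497}{44}$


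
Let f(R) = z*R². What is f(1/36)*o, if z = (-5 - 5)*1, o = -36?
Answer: 5/18 ≈ 0.27778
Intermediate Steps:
z = -10 (z = -10*1 = -10)
f(R) = -10*R²
f(1/36)*o = -10*(1/36)²*(-36) = -10*1/1296*(-36) = -5/648*(-36) = 5/18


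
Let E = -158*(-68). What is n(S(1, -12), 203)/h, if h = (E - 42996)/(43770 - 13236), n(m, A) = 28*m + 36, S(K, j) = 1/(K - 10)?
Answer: -753172/24189 ≈ -31.137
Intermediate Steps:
E = 10744
S(K, j) = 1/(-10 + K)
n(m, A) = 36 + 28*m
h = -16126/15267 (h = (10744 - 42996)/(43770 - 13236) = -32252/30534 = -32252*1/30534 = -16126/15267 ≈ -1.0563)
n(S(1, -12), 203)/h = (36 + 28/(-10 + 1))/(-16126/15267) = (36 + 28/(-9))*(-15267/16126) = (36 + 28*(-⅑))*(-15267/16126) = (36 - 28/9)*(-15267/16126) = (296/9)*(-15267/16126) = -753172/24189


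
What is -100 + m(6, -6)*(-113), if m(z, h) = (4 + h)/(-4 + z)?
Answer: 13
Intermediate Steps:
m(z, h) = (4 + h)/(-4 + z)
-100 + m(6, -6)*(-113) = -100 + ((4 - 6)/(-4 + 6))*(-113) = -100 + (-2/2)*(-113) = -100 + ((1/2)*(-2))*(-113) = -100 - 1*(-113) = -100 + 113 = 13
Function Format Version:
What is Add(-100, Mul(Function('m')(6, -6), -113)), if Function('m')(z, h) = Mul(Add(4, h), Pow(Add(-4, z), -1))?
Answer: 13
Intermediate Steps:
Function('m')(z, h) = Mul(Pow(Add(-4, z), -1), Add(4, h))
Add(-100, Mul(Function('m')(6, -6), -113)) = Add(-100, Mul(Mul(Pow(Add(-4, 6), -1), Add(4, -6)), -113)) = Add(-100, Mul(Mul(Pow(2, -1), -2), -113)) = Add(-100, Mul(Mul(Rational(1, 2), -2), -113)) = Add(-100, Mul(-1, -113)) = Add(-100, 113) = 13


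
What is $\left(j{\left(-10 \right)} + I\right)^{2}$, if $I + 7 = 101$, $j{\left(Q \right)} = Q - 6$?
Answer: $6084$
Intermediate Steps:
$j{\left(Q \right)} = -6 + Q$
$I = 94$ ($I = -7 + 101 = 94$)
$\left(j{\left(-10 \right)} + I\right)^{2} = \left(\left(-6 - 10\right) + 94\right)^{2} = \left(-16 + 94\right)^{2} = 78^{2} = 6084$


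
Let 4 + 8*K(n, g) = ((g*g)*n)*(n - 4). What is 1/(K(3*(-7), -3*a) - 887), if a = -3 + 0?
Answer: 8/35425 ≈ 0.00022583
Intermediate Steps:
a = -3
K(n, g) = -½ + n*g²*(-4 + n)/8 (K(n, g) = -½ + (((g*g)*n)*(n - 4))/8 = -½ + ((g²*n)*(-4 + n))/8 = -½ + ((n*g²)*(-4 + n))/8 = -½ + (n*g²*(-4 + n))/8 = -½ + n*g²*(-4 + n)/8)
1/(K(3*(-7), -3*a) - 887) = 1/((-½ - 3*(-7)*(-3*(-3))²/2 + (-3*(-3))²*(3*(-7))²/8) - 887) = 1/((-½ - ½*(-21)*9² + (⅛)*9²*(-21)²) - 887) = 1/((-½ - ½*(-21)*81 + (⅛)*81*441) - 887) = 1/((-½ + 1701/2 + 35721/8) - 887) = 1/(42521/8 - 887) = 1/(35425/8) = 8/35425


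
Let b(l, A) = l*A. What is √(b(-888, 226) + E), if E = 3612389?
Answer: √3411701 ≈ 1847.1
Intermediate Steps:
b(l, A) = A*l
√(b(-888, 226) + E) = √(226*(-888) + 3612389) = √(-200688 + 3612389) = √3411701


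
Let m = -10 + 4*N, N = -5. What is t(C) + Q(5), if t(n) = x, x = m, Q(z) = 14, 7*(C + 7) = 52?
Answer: -16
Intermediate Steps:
C = 3/7 (C = -7 + (1/7)*52 = -7 + 52/7 = 3/7 ≈ 0.42857)
m = -30 (m = -10 + 4*(-5) = -10 - 20 = -30)
x = -30
t(n) = -30
t(C) + Q(5) = -30 + 14 = -16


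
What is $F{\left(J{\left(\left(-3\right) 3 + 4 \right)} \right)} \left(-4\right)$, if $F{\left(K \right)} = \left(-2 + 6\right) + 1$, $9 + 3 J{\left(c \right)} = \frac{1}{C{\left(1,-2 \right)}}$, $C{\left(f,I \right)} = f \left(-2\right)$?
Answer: $-20$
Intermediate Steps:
$C{\left(f,I \right)} = - 2 f$
$J{\left(c \right)} = - \frac{19}{6}$ ($J{\left(c \right)} = -3 + \frac{1}{3 \left(\left(-2\right) 1\right)} = -3 + \frac{1}{3 \left(-2\right)} = -3 + \frac{1}{3} \left(- \frac{1}{2}\right) = -3 - \frac{1}{6} = - \frac{19}{6}$)
$F{\left(K \right)} = 5$ ($F{\left(K \right)} = 4 + 1 = 5$)
$F{\left(J{\left(\left(-3\right) 3 + 4 \right)} \right)} \left(-4\right) = 5 \left(-4\right) = -20$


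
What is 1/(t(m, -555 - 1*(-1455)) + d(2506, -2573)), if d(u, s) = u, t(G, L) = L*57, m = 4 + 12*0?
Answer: 1/53806 ≈ 1.8585e-5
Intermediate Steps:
m = 4 (m = 4 + 0 = 4)
t(G, L) = 57*L
1/(t(m, -555 - 1*(-1455)) + d(2506, -2573)) = 1/(57*(-555 - 1*(-1455)) + 2506) = 1/(57*(-555 + 1455) + 2506) = 1/(57*900 + 2506) = 1/(51300 + 2506) = 1/53806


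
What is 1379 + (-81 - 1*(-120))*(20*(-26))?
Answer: -18901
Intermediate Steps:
1379 + (-81 - 1*(-120))*(20*(-26)) = 1379 + (-81 + 120)*(-520) = 1379 + 39*(-520) = 1379 - 20280 = -18901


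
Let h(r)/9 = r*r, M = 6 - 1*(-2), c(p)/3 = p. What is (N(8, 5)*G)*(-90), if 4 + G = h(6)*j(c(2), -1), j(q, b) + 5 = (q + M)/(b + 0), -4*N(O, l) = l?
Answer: -693000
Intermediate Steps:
N(O, l) = -l/4
c(p) = 3*p
M = 8 (M = 6 + 2 = 8)
h(r) = 9*r² (h(r) = 9*(r*r) = 9*r²)
j(q, b) = -5 + (8 + q)/b (j(q, b) = -5 + (q + 8)/(b + 0) = -5 + (8 + q)/b)
G = -6160 (G = -4 + (9*6²)*((8 + 3*2 - 5*(-1))/(-1)) = -4 + (9*36)*(-(8 + 6 + 5)) = -4 + 324*(-1*19) = -4 + 324*(-19) = -4 - 6156 = -6160)
(N(8, 5)*G)*(-90) = (-¼*5*(-6160))*(-90) = -5/4*(-6160)*(-90) = 7700*(-90) = -693000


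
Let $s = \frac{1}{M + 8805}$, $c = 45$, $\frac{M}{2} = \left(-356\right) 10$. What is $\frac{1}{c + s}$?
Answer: $\frac{1685}{75826} \approx 0.022222$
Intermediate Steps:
$M = -7120$ ($M = 2 \left(\left(-356\right) 10\right) = 2 \left(-3560\right) = -7120$)
$s = \frac{1}{1685}$ ($s = \frac{1}{-7120 + 8805} = \frac{1}{1685} \approx 0.00059347$)
$\frac{1}{c + s} = \frac{1}{45 + \frac{1}{1685}} = \frac{1}{\frac{75826}{1685}} = \frac{1685}{75826}$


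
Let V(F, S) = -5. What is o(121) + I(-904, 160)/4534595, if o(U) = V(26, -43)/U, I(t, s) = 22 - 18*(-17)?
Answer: -22633287/548685995 ≈ -0.041250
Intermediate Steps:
I(t, s) = 328 (I(t, s) = 22 + 306 = 328)
o(U) = -5/U
o(121) + I(-904, 160)/4534595 = -5/121 + 328/4534595 = -22633287/548685995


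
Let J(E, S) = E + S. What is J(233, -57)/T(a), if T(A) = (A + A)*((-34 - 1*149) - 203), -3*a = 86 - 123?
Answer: -132/7141 ≈ -0.018485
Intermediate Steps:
a = 37/3 (a = -(86 - 123)/3 = -1/3*(-37) = 37/3 ≈ 12.333)
T(A) = -772*A (T(A) = (2*A)*((-34 - 149) - 203) = (2*A)*(-183 - 203) = (2*A)*(-386) = -772*A)
J(233, -57)/T(a) = (233 - 57)/((-772*37/3)) = 176/(-28564/3) = 176*(-3/28564) = -132/7141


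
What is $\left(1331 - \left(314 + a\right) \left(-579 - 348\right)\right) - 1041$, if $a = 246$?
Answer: $519410$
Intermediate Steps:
$\left(1331 - \left(314 + a\right) \left(-579 - 348\right)\right) - 1041 = \left(1331 - \left(314 + 246\right) \left(-579 - 348\right)\right) - 1041 = \left(1331 - 560 \left(-927\right)\right) - 1041 = \left(1331 - -519120\right) - 1041 = \left(1331 + 519120\right) - 1041 = 520451 - 1041 = 519410$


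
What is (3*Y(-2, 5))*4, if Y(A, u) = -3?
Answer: -36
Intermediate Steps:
(3*Y(-2, 5))*4 = (3*(-3))*4 = -9*4 = -36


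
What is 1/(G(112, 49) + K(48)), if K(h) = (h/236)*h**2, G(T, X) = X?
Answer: 59/30539 ≈ 0.0019320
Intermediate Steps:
K(h) = h**3/236 (K(h) = (h*(1/236))*h**2 = (h/236)*h**2 = h**3/236)
1/(G(112, 49) + K(48)) = 1/(49 + (1/236)*48**3) = 1/(49 + (1/236)*110592) = 1/(49 + 27648/59) = 1/(30539/59) = 59/30539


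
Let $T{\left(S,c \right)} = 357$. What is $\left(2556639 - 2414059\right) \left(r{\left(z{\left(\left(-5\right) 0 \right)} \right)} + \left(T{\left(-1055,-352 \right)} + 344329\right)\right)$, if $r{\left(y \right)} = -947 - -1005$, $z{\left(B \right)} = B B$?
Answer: $49153599520$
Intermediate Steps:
$z{\left(B \right)} = B^{2}$
$r{\left(y \right)} = 58$ ($r{\left(y \right)} = -947 + 1005 = 58$)
$\left(2556639 - 2414059\right) \left(r{\left(z{\left(\left(-5\right) 0 \right)} \right)} + \left(T{\left(-1055,-352 \right)} + 344329\right)\right) = \left(2556639 - 2414059\right) \left(58 + \left(357 + 344329\right)\right) = 142580 \left(58 + 344686\right) = 142580 \cdot 344744 = 49153599520$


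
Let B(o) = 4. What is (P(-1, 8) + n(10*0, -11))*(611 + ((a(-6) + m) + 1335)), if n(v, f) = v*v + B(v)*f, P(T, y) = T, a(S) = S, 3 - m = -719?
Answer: -119790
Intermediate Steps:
m = 722 (m = 3 - 1*(-719) = 3 + 719 = 722)
n(v, f) = v² + 4*f (n(v, f) = v*v + 4*f = v² + 4*f)
(P(-1, 8) + n(10*0, -11))*(611 + ((a(-6) + m) + 1335)) = (-1 + ((10*0)² + 4*(-11)))*(611 + ((-6 + 722) + 1335)) = (-1 + (0² - 44))*(611 + (716 + 1335)) = (-1 + (0 - 44))*(611 + 2051) = (-1 - 44)*2662 = -45*2662 = -119790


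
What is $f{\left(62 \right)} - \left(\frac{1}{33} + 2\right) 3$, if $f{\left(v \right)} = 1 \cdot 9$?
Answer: $\frac{32}{11} \approx 2.9091$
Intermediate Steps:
$f{\left(v \right)} = 9$
$f{\left(62 \right)} - \left(\frac{1}{33} + 2\right) 3 = 9 - \left(\frac{1}{33} + 2\right) 3 = 9 - \frac{67}{33} \cdot 3 = 9 - \frac{67}{11} = \frac{32}{11}$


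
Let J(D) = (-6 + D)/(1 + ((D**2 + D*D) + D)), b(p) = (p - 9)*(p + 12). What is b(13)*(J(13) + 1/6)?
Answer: 4925/264 ≈ 18.655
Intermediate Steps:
b(p) = (-9 + p)*(12 + p)
J(D) = (-6 + D)/(1 + D + 2*D**2) (J(D) = (-6 + D)/(1 + ((D**2 + D**2) + D)) = (-6 + D)/(1 + (2*D**2 + D)) = (-6 + D)/(1 + (D + 2*D**2)) = (-6 + D)/(1 + D + 2*D**2))
b(13)*(J(13) + 1/6) = (-108 + 13**2 + 3*13)*((-6 + 13)/(1 + 13 + 2*13**2) + 1/6) = (-108 + 169 + 39)*(7/(1 + 13 + 2*169) + 1/6) = 100*(7/(1 + 13 + 338) + 1/6) = 100*(7/352 + 1/6) = 100*(197/1056) = 4925/264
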